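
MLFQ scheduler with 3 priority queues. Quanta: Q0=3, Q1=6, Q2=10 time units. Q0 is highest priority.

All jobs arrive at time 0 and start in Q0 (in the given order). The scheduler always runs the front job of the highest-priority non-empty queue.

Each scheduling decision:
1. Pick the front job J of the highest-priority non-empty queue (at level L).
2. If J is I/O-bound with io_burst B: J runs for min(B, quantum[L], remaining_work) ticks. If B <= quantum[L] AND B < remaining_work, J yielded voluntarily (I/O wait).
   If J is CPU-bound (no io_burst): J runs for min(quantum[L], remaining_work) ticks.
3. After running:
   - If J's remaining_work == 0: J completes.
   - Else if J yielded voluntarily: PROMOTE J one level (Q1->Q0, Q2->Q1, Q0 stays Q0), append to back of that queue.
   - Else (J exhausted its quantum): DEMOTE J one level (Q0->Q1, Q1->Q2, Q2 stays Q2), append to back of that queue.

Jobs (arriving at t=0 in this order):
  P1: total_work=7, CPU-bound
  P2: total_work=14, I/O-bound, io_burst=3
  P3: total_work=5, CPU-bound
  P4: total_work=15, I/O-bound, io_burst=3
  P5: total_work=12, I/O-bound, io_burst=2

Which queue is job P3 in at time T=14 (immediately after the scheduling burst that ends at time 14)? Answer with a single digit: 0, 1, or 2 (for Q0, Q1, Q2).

t=0-3: P1@Q0 runs 3, rem=4, quantum used, demote→Q1. Q0=[P2,P3,P4,P5] Q1=[P1] Q2=[]
t=3-6: P2@Q0 runs 3, rem=11, I/O yield, promote→Q0. Q0=[P3,P4,P5,P2] Q1=[P1] Q2=[]
t=6-9: P3@Q0 runs 3, rem=2, quantum used, demote→Q1. Q0=[P4,P5,P2] Q1=[P1,P3] Q2=[]
t=9-12: P4@Q0 runs 3, rem=12, I/O yield, promote→Q0. Q0=[P5,P2,P4] Q1=[P1,P3] Q2=[]
t=12-14: P5@Q0 runs 2, rem=10, I/O yield, promote→Q0. Q0=[P2,P4,P5] Q1=[P1,P3] Q2=[]
t=14-17: P2@Q0 runs 3, rem=8, I/O yield, promote→Q0. Q0=[P4,P5,P2] Q1=[P1,P3] Q2=[]
t=17-20: P4@Q0 runs 3, rem=9, I/O yield, promote→Q0. Q0=[P5,P2,P4] Q1=[P1,P3] Q2=[]
t=20-22: P5@Q0 runs 2, rem=8, I/O yield, promote→Q0. Q0=[P2,P4,P5] Q1=[P1,P3] Q2=[]
t=22-25: P2@Q0 runs 3, rem=5, I/O yield, promote→Q0. Q0=[P4,P5,P2] Q1=[P1,P3] Q2=[]
t=25-28: P4@Q0 runs 3, rem=6, I/O yield, promote→Q0. Q0=[P5,P2,P4] Q1=[P1,P3] Q2=[]
t=28-30: P5@Q0 runs 2, rem=6, I/O yield, promote→Q0. Q0=[P2,P4,P5] Q1=[P1,P3] Q2=[]
t=30-33: P2@Q0 runs 3, rem=2, I/O yield, promote→Q0. Q0=[P4,P5,P2] Q1=[P1,P3] Q2=[]
t=33-36: P4@Q0 runs 3, rem=3, I/O yield, promote→Q0. Q0=[P5,P2,P4] Q1=[P1,P3] Q2=[]
t=36-38: P5@Q0 runs 2, rem=4, I/O yield, promote→Q0. Q0=[P2,P4,P5] Q1=[P1,P3] Q2=[]
t=38-40: P2@Q0 runs 2, rem=0, completes. Q0=[P4,P5] Q1=[P1,P3] Q2=[]
t=40-43: P4@Q0 runs 3, rem=0, completes. Q0=[P5] Q1=[P1,P3] Q2=[]
t=43-45: P5@Q0 runs 2, rem=2, I/O yield, promote→Q0. Q0=[P5] Q1=[P1,P3] Q2=[]
t=45-47: P5@Q0 runs 2, rem=0, completes. Q0=[] Q1=[P1,P3] Q2=[]
t=47-51: P1@Q1 runs 4, rem=0, completes. Q0=[] Q1=[P3] Q2=[]
t=51-53: P3@Q1 runs 2, rem=0, completes. Q0=[] Q1=[] Q2=[]

Answer: 1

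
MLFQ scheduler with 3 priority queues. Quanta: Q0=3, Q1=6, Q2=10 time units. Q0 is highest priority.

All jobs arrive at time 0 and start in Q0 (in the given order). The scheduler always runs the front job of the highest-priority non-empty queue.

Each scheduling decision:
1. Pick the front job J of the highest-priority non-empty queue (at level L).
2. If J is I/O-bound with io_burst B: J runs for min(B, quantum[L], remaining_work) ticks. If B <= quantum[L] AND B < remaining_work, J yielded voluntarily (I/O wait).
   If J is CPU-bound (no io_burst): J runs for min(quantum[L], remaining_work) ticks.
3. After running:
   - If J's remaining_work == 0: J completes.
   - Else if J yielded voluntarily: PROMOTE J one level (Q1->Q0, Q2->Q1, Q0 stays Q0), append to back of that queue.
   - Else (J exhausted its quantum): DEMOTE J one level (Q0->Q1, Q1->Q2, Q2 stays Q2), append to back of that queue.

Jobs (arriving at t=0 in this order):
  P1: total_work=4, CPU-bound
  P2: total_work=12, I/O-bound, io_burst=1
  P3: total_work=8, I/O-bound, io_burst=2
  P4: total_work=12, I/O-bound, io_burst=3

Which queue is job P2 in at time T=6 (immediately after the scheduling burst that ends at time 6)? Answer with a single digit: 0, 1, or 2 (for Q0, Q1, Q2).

Answer: 0

Derivation:
t=0-3: P1@Q0 runs 3, rem=1, quantum used, demote→Q1. Q0=[P2,P3,P4] Q1=[P1] Q2=[]
t=3-4: P2@Q0 runs 1, rem=11, I/O yield, promote→Q0. Q0=[P3,P4,P2] Q1=[P1] Q2=[]
t=4-6: P3@Q0 runs 2, rem=6, I/O yield, promote→Q0. Q0=[P4,P2,P3] Q1=[P1] Q2=[]
t=6-9: P4@Q0 runs 3, rem=9, I/O yield, promote→Q0. Q0=[P2,P3,P4] Q1=[P1] Q2=[]
t=9-10: P2@Q0 runs 1, rem=10, I/O yield, promote→Q0. Q0=[P3,P4,P2] Q1=[P1] Q2=[]
t=10-12: P3@Q0 runs 2, rem=4, I/O yield, promote→Q0. Q0=[P4,P2,P3] Q1=[P1] Q2=[]
t=12-15: P4@Q0 runs 3, rem=6, I/O yield, promote→Q0. Q0=[P2,P3,P4] Q1=[P1] Q2=[]
t=15-16: P2@Q0 runs 1, rem=9, I/O yield, promote→Q0. Q0=[P3,P4,P2] Q1=[P1] Q2=[]
t=16-18: P3@Q0 runs 2, rem=2, I/O yield, promote→Q0. Q0=[P4,P2,P3] Q1=[P1] Q2=[]
t=18-21: P4@Q0 runs 3, rem=3, I/O yield, promote→Q0. Q0=[P2,P3,P4] Q1=[P1] Q2=[]
t=21-22: P2@Q0 runs 1, rem=8, I/O yield, promote→Q0. Q0=[P3,P4,P2] Q1=[P1] Q2=[]
t=22-24: P3@Q0 runs 2, rem=0, completes. Q0=[P4,P2] Q1=[P1] Q2=[]
t=24-27: P4@Q0 runs 3, rem=0, completes. Q0=[P2] Q1=[P1] Q2=[]
t=27-28: P2@Q0 runs 1, rem=7, I/O yield, promote→Q0. Q0=[P2] Q1=[P1] Q2=[]
t=28-29: P2@Q0 runs 1, rem=6, I/O yield, promote→Q0. Q0=[P2] Q1=[P1] Q2=[]
t=29-30: P2@Q0 runs 1, rem=5, I/O yield, promote→Q0. Q0=[P2] Q1=[P1] Q2=[]
t=30-31: P2@Q0 runs 1, rem=4, I/O yield, promote→Q0. Q0=[P2] Q1=[P1] Q2=[]
t=31-32: P2@Q0 runs 1, rem=3, I/O yield, promote→Q0. Q0=[P2] Q1=[P1] Q2=[]
t=32-33: P2@Q0 runs 1, rem=2, I/O yield, promote→Q0. Q0=[P2] Q1=[P1] Q2=[]
t=33-34: P2@Q0 runs 1, rem=1, I/O yield, promote→Q0. Q0=[P2] Q1=[P1] Q2=[]
t=34-35: P2@Q0 runs 1, rem=0, completes. Q0=[] Q1=[P1] Q2=[]
t=35-36: P1@Q1 runs 1, rem=0, completes. Q0=[] Q1=[] Q2=[]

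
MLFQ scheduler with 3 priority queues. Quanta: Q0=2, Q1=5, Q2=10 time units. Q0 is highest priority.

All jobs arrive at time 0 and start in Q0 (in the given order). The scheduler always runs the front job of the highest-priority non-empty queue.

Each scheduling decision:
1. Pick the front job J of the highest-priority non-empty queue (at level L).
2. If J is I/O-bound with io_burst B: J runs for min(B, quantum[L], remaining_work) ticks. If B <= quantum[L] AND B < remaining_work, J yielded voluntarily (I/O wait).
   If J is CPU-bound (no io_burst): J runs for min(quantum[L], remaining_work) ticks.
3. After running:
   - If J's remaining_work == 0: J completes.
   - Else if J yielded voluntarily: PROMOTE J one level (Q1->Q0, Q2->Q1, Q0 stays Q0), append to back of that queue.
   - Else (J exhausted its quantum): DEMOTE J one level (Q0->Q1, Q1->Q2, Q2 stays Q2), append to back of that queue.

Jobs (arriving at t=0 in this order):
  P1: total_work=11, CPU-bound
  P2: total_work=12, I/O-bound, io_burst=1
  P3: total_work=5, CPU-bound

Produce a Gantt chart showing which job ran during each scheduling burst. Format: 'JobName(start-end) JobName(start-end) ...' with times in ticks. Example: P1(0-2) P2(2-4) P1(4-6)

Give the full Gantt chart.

t=0-2: P1@Q0 runs 2, rem=9, quantum used, demote→Q1. Q0=[P2,P3] Q1=[P1] Q2=[]
t=2-3: P2@Q0 runs 1, rem=11, I/O yield, promote→Q0. Q0=[P3,P2] Q1=[P1] Q2=[]
t=3-5: P3@Q0 runs 2, rem=3, quantum used, demote→Q1. Q0=[P2] Q1=[P1,P3] Q2=[]
t=5-6: P2@Q0 runs 1, rem=10, I/O yield, promote→Q0. Q0=[P2] Q1=[P1,P3] Q2=[]
t=6-7: P2@Q0 runs 1, rem=9, I/O yield, promote→Q0. Q0=[P2] Q1=[P1,P3] Q2=[]
t=7-8: P2@Q0 runs 1, rem=8, I/O yield, promote→Q0. Q0=[P2] Q1=[P1,P3] Q2=[]
t=8-9: P2@Q0 runs 1, rem=7, I/O yield, promote→Q0. Q0=[P2] Q1=[P1,P3] Q2=[]
t=9-10: P2@Q0 runs 1, rem=6, I/O yield, promote→Q0. Q0=[P2] Q1=[P1,P3] Q2=[]
t=10-11: P2@Q0 runs 1, rem=5, I/O yield, promote→Q0. Q0=[P2] Q1=[P1,P3] Q2=[]
t=11-12: P2@Q0 runs 1, rem=4, I/O yield, promote→Q0. Q0=[P2] Q1=[P1,P3] Q2=[]
t=12-13: P2@Q0 runs 1, rem=3, I/O yield, promote→Q0. Q0=[P2] Q1=[P1,P3] Q2=[]
t=13-14: P2@Q0 runs 1, rem=2, I/O yield, promote→Q0. Q0=[P2] Q1=[P1,P3] Q2=[]
t=14-15: P2@Q0 runs 1, rem=1, I/O yield, promote→Q0. Q0=[P2] Q1=[P1,P3] Q2=[]
t=15-16: P2@Q0 runs 1, rem=0, completes. Q0=[] Q1=[P1,P3] Q2=[]
t=16-21: P1@Q1 runs 5, rem=4, quantum used, demote→Q2. Q0=[] Q1=[P3] Q2=[P1]
t=21-24: P3@Q1 runs 3, rem=0, completes. Q0=[] Q1=[] Q2=[P1]
t=24-28: P1@Q2 runs 4, rem=0, completes. Q0=[] Q1=[] Q2=[]

Answer: P1(0-2) P2(2-3) P3(3-5) P2(5-6) P2(6-7) P2(7-8) P2(8-9) P2(9-10) P2(10-11) P2(11-12) P2(12-13) P2(13-14) P2(14-15) P2(15-16) P1(16-21) P3(21-24) P1(24-28)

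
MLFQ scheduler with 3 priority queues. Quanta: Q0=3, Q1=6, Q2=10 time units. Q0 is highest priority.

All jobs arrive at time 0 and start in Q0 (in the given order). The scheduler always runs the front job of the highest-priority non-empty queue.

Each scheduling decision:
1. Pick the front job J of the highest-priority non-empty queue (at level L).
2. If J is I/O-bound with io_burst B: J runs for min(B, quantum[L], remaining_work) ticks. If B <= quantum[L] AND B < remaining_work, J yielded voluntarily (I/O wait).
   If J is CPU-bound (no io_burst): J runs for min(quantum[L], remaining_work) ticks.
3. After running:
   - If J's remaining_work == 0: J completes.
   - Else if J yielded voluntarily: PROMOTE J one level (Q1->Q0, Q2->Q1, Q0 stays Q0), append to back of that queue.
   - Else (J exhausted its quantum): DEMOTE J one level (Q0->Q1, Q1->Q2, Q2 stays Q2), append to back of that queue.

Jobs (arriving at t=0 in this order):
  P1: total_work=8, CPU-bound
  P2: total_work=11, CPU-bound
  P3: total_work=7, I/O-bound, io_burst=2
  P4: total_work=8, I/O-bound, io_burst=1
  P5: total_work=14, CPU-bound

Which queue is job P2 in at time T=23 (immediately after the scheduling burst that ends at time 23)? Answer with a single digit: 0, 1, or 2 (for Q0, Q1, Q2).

Answer: 1

Derivation:
t=0-3: P1@Q0 runs 3, rem=5, quantum used, demote→Q1. Q0=[P2,P3,P4,P5] Q1=[P1] Q2=[]
t=3-6: P2@Q0 runs 3, rem=8, quantum used, demote→Q1. Q0=[P3,P4,P5] Q1=[P1,P2] Q2=[]
t=6-8: P3@Q0 runs 2, rem=5, I/O yield, promote→Q0. Q0=[P4,P5,P3] Q1=[P1,P2] Q2=[]
t=8-9: P4@Q0 runs 1, rem=7, I/O yield, promote→Q0. Q0=[P5,P3,P4] Q1=[P1,P2] Q2=[]
t=9-12: P5@Q0 runs 3, rem=11, quantum used, demote→Q1. Q0=[P3,P4] Q1=[P1,P2,P5] Q2=[]
t=12-14: P3@Q0 runs 2, rem=3, I/O yield, promote→Q0. Q0=[P4,P3] Q1=[P1,P2,P5] Q2=[]
t=14-15: P4@Q0 runs 1, rem=6, I/O yield, promote→Q0. Q0=[P3,P4] Q1=[P1,P2,P5] Q2=[]
t=15-17: P3@Q0 runs 2, rem=1, I/O yield, promote→Q0. Q0=[P4,P3] Q1=[P1,P2,P5] Q2=[]
t=17-18: P4@Q0 runs 1, rem=5, I/O yield, promote→Q0. Q0=[P3,P4] Q1=[P1,P2,P5] Q2=[]
t=18-19: P3@Q0 runs 1, rem=0, completes. Q0=[P4] Q1=[P1,P2,P5] Q2=[]
t=19-20: P4@Q0 runs 1, rem=4, I/O yield, promote→Q0. Q0=[P4] Q1=[P1,P2,P5] Q2=[]
t=20-21: P4@Q0 runs 1, rem=3, I/O yield, promote→Q0. Q0=[P4] Q1=[P1,P2,P5] Q2=[]
t=21-22: P4@Q0 runs 1, rem=2, I/O yield, promote→Q0. Q0=[P4] Q1=[P1,P2,P5] Q2=[]
t=22-23: P4@Q0 runs 1, rem=1, I/O yield, promote→Q0. Q0=[P4] Q1=[P1,P2,P5] Q2=[]
t=23-24: P4@Q0 runs 1, rem=0, completes. Q0=[] Q1=[P1,P2,P5] Q2=[]
t=24-29: P1@Q1 runs 5, rem=0, completes. Q0=[] Q1=[P2,P5] Q2=[]
t=29-35: P2@Q1 runs 6, rem=2, quantum used, demote→Q2. Q0=[] Q1=[P5] Q2=[P2]
t=35-41: P5@Q1 runs 6, rem=5, quantum used, demote→Q2. Q0=[] Q1=[] Q2=[P2,P5]
t=41-43: P2@Q2 runs 2, rem=0, completes. Q0=[] Q1=[] Q2=[P5]
t=43-48: P5@Q2 runs 5, rem=0, completes. Q0=[] Q1=[] Q2=[]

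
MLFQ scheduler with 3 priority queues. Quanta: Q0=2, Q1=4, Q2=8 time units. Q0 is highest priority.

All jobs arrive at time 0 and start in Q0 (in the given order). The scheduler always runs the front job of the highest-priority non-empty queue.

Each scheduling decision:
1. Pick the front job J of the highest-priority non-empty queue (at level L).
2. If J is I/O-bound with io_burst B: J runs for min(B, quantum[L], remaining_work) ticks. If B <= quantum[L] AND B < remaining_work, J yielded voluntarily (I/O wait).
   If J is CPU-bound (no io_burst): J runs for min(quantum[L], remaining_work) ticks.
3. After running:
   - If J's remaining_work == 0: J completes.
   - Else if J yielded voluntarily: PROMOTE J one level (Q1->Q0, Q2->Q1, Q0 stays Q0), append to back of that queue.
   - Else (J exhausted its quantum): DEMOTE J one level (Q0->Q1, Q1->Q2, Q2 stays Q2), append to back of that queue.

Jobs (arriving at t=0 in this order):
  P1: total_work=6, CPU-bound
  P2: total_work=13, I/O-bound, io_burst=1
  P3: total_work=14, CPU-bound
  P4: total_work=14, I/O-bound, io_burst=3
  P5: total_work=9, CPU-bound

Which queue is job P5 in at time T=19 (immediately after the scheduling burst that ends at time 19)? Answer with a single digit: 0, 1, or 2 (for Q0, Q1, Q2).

Answer: 1

Derivation:
t=0-2: P1@Q0 runs 2, rem=4, quantum used, demote→Q1. Q0=[P2,P3,P4,P5] Q1=[P1] Q2=[]
t=2-3: P2@Q0 runs 1, rem=12, I/O yield, promote→Q0. Q0=[P3,P4,P5,P2] Q1=[P1] Q2=[]
t=3-5: P3@Q0 runs 2, rem=12, quantum used, demote→Q1. Q0=[P4,P5,P2] Q1=[P1,P3] Q2=[]
t=5-7: P4@Q0 runs 2, rem=12, quantum used, demote→Q1. Q0=[P5,P2] Q1=[P1,P3,P4] Q2=[]
t=7-9: P5@Q0 runs 2, rem=7, quantum used, demote→Q1. Q0=[P2] Q1=[P1,P3,P4,P5] Q2=[]
t=9-10: P2@Q0 runs 1, rem=11, I/O yield, promote→Q0. Q0=[P2] Q1=[P1,P3,P4,P5] Q2=[]
t=10-11: P2@Q0 runs 1, rem=10, I/O yield, promote→Q0. Q0=[P2] Q1=[P1,P3,P4,P5] Q2=[]
t=11-12: P2@Q0 runs 1, rem=9, I/O yield, promote→Q0. Q0=[P2] Q1=[P1,P3,P4,P5] Q2=[]
t=12-13: P2@Q0 runs 1, rem=8, I/O yield, promote→Q0. Q0=[P2] Q1=[P1,P3,P4,P5] Q2=[]
t=13-14: P2@Q0 runs 1, rem=7, I/O yield, promote→Q0. Q0=[P2] Q1=[P1,P3,P4,P5] Q2=[]
t=14-15: P2@Q0 runs 1, rem=6, I/O yield, promote→Q0. Q0=[P2] Q1=[P1,P3,P4,P5] Q2=[]
t=15-16: P2@Q0 runs 1, rem=5, I/O yield, promote→Q0. Q0=[P2] Q1=[P1,P3,P4,P5] Q2=[]
t=16-17: P2@Q0 runs 1, rem=4, I/O yield, promote→Q0. Q0=[P2] Q1=[P1,P3,P4,P5] Q2=[]
t=17-18: P2@Q0 runs 1, rem=3, I/O yield, promote→Q0. Q0=[P2] Q1=[P1,P3,P4,P5] Q2=[]
t=18-19: P2@Q0 runs 1, rem=2, I/O yield, promote→Q0. Q0=[P2] Q1=[P1,P3,P4,P5] Q2=[]
t=19-20: P2@Q0 runs 1, rem=1, I/O yield, promote→Q0. Q0=[P2] Q1=[P1,P3,P4,P5] Q2=[]
t=20-21: P2@Q0 runs 1, rem=0, completes. Q0=[] Q1=[P1,P3,P4,P5] Q2=[]
t=21-25: P1@Q1 runs 4, rem=0, completes. Q0=[] Q1=[P3,P4,P5] Q2=[]
t=25-29: P3@Q1 runs 4, rem=8, quantum used, demote→Q2. Q0=[] Q1=[P4,P5] Q2=[P3]
t=29-32: P4@Q1 runs 3, rem=9, I/O yield, promote→Q0. Q0=[P4] Q1=[P5] Q2=[P3]
t=32-34: P4@Q0 runs 2, rem=7, quantum used, demote→Q1. Q0=[] Q1=[P5,P4] Q2=[P3]
t=34-38: P5@Q1 runs 4, rem=3, quantum used, demote→Q2. Q0=[] Q1=[P4] Q2=[P3,P5]
t=38-41: P4@Q1 runs 3, rem=4, I/O yield, promote→Q0. Q0=[P4] Q1=[] Q2=[P3,P5]
t=41-43: P4@Q0 runs 2, rem=2, quantum used, demote→Q1. Q0=[] Q1=[P4] Q2=[P3,P5]
t=43-45: P4@Q1 runs 2, rem=0, completes. Q0=[] Q1=[] Q2=[P3,P5]
t=45-53: P3@Q2 runs 8, rem=0, completes. Q0=[] Q1=[] Q2=[P5]
t=53-56: P5@Q2 runs 3, rem=0, completes. Q0=[] Q1=[] Q2=[]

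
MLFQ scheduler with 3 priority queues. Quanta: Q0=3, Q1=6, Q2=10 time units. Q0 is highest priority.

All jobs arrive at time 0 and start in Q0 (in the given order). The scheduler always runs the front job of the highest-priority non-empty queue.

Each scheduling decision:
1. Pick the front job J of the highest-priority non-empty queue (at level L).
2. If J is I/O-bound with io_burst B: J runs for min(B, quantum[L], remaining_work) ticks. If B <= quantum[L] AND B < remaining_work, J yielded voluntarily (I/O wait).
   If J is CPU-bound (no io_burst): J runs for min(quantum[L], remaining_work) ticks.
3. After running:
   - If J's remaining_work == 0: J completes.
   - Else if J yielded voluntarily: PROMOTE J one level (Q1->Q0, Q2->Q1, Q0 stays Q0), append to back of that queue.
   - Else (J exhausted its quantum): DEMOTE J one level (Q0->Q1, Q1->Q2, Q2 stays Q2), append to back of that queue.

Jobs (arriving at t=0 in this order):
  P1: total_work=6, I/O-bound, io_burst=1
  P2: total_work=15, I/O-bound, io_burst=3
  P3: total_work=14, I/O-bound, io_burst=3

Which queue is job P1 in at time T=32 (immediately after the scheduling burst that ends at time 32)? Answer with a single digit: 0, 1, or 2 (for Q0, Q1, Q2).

Answer: 0

Derivation:
t=0-1: P1@Q0 runs 1, rem=5, I/O yield, promote→Q0. Q0=[P2,P3,P1] Q1=[] Q2=[]
t=1-4: P2@Q0 runs 3, rem=12, I/O yield, promote→Q0. Q0=[P3,P1,P2] Q1=[] Q2=[]
t=4-7: P3@Q0 runs 3, rem=11, I/O yield, promote→Q0. Q0=[P1,P2,P3] Q1=[] Q2=[]
t=7-8: P1@Q0 runs 1, rem=4, I/O yield, promote→Q0. Q0=[P2,P3,P1] Q1=[] Q2=[]
t=8-11: P2@Q0 runs 3, rem=9, I/O yield, promote→Q0. Q0=[P3,P1,P2] Q1=[] Q2=[]
t=11-14: P3@Q0 runs 3, rem=8, I/O yield, promote→Q0. Q0=[P1,P2,P3] Q1=[] Q2=[]
t=14-15: P1@Q0 runs 1, rem=3, I/O yield, promote→Q0. Q0=[P2,P3,P1] Q1=[] Q2=[]
t=15-18: P2@Q0 runs 3, rem=6, I/O yield, promote→Q0. Q0=[P3,P1,P2] Q1=[] Q2=[]
t=18-21: P3@Q0 runs 3, rem=5, I/O yield, promote→Q0. Q0=[P1,P2,P3] Q1=[] Q2=[]
t=21-22: P1@Q0 runs 1, rem=2, I/O yield, promote→Q0. Q0=[P2,P3,P1] Q1=[] Q2=[]
t=22-25: P2@Q0 runs 3, rem=3, I/O yield, promote→Q0. Q0=[P3,P1,P2] Q1=[] Q2=[]
t=25-28: P3@Q0 runs 3, rem=2, I/O yield, promote→Q0. Q0=[P1,P2,P3] Q1=[] Q2=[]
t=28-29: P1@Q0 runs 1, rem=1, I/O yield, promote→Q0. Q0=[P2,P3,P1] Q1=[] Q2=[]
t=29-32: P2@Q0 runs 3, rem=0, completes. Q0=[P3,P1] Q1=[] Q2=[]
t=32-34: P3@Q0 runs 2, rem=0, completes. Q0=[P1] Q1=[] Q2=[]
t=34-35: P1@Q0 runs 1, rem=0, completes. Q0=[] Q1=[] Q2=[]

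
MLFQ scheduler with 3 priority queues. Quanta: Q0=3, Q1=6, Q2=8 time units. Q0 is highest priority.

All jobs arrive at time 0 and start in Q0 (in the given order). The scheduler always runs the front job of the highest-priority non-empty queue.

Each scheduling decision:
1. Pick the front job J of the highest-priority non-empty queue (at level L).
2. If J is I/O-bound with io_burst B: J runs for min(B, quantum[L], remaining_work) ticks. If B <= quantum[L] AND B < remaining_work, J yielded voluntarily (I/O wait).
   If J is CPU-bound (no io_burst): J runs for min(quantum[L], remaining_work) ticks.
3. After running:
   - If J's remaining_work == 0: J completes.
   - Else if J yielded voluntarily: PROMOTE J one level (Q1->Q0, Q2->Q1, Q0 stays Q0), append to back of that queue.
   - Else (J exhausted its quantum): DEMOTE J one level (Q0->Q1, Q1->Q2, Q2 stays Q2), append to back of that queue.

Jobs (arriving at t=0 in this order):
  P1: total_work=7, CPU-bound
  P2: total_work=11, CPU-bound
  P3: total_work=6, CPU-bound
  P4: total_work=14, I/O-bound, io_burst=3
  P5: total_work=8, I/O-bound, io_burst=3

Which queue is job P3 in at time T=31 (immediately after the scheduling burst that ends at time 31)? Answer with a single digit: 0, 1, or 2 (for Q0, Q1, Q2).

t=0-3: P1@Q0 runs 3, rem=4, quantum used, demote→Q1. Q0=[P2,P3,P4,P5] Q1=[P1] Q2=[]
t=3-6: P2@Q0 runs 3, rem=8, quantum used, demote→Q1. Q0=[P3,P4,P5] Q1=[P1,P2] Q2=[]
t=6-9: P3@Q0 runs 3, rem=3, quantum used, demote→Q1. Q0=[P4,P5] Q1=[P1,P2,P3] Q2=[]
t=9-12: P4@Q0 runs 3, rem=11, I/O yield, promote→Q0. Q0=[P5,P4] Q1=[P1,P2,P3] Q2=[]
t=12-15: P5@Q0 runs 3, rem=5, I/O yield, promote→Q0. Q0=[P4,P5] Q1=[P1,P2,P3] Q2=[]
t=15-18: P4@Q0 runs 3, rem=8, I/O yield, promote→Q0. Q0=[P5,P4] Q1=[P1,P2,P3] Q2=[]
t=18-21: P5@Q0 runs 3, rem=2, I/O yield, promote→Q0. Q0=[P4,P5] Q1=[P1,P2,P3] Q2=[]
t=21-24: P4@Q0 runs 3, rem=5, I/O yield, promote→Q0. Q0=[P5,P4] Q1=[P1,P2,P3] Q2=[]
t=24-26: P5@Q0 runs 2, rem=0, completes. Q0=[P4] Q1=[P1,P2,P3] Q2=[]
t=26-29: P4@Q0 runs 3, rem=2, I/O yield, promote→Q0. Q0=[P4] Q1=[P1,P2,P3] Q2=[]
t=29-31: P4@Q0 runs 2, rem=0, completes. Q0=[] Q1=[P1,P2,P3] Q2=[]
t=31-35: P1@Q1 runs 4, rem=0, completes. Q0=[] Q1=[P2,P3] Q2=[]
t=35-41: P2@Q1 runs 6, rem=2, quantum used, demote→Q2. Q0=[] Q1=[P3] Q2=[P2]
t=41-44: P3@Q1 runs 3, rem=0, completes. Q0=[] Q1=[] Q2=[P2]
t=44-46: P2@Q2 runs 2, rem=0, completes. Q0=[] Q1=[] Q2=[]

Answer: 1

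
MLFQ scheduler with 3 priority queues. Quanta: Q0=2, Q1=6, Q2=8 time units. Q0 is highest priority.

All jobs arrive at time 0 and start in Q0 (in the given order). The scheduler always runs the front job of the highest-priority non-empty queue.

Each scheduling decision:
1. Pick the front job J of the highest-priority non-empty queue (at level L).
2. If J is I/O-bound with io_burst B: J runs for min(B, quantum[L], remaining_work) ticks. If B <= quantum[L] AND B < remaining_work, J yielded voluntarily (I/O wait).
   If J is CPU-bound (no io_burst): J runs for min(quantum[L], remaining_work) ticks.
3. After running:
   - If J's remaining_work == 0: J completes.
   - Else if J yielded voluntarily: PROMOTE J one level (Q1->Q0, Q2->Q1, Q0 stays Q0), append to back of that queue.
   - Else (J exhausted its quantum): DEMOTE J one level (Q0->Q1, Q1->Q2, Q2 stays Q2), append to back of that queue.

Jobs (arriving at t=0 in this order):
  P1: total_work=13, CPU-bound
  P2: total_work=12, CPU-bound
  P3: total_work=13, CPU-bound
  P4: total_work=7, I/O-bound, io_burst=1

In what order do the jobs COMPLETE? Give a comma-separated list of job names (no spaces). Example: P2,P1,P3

Answer: P4,P1,P2,P3

Derivation:
t=0-2: P1@Q0 runs 2, rem=11, quantum used, demote→Q1. Q0=[P2,P3,P4] Q1=[P1] Q2=[]
t=2-4: P2@Q0 runs 2, rem=10, quantum used, demote→Q1. Q0=[P3,P4] Q1=[P1,P2] Q2=[]
t=4-6: P3@Q0 runs 2, rem=11, quantum used, demote→Q1. Q0=[P4] Q1=[P1,P2,P3] Q2=[]
t=6-7: P4@Q0 runs 1, rem=6, I/O yield, promote→Q0. Q0=[P4] Q1=[P1,P2,P3] Q2=[]
t=7-8: P4@Q0 runs 1, rem=5, I/O yield, promote→Q0. Q0=[P4] Q1=[P1,P2,P3] Q2=[]
t=8-9: P4@Q0 runs 1, rem=4, I/O yield, promote→Q0. Q0=[P4] Q1=[P1,P2,P3] Q2=[]
t=9-10: P4@Q0 runs 1, rem=3, I/O yield, promote→Q0. Q0=[P4] Q1=[P1,P2,P3] Q2=[]
t=10-11: P4@Q0 runs 1, rem=2, I/O yield, promote→Q0. Q0=[P4] Q1=[P1,P2,P3] Q2=[]
t=11-12: P4@Q0 runs 1, rem=1, I/O yield, promote→Q0. Q0=[P4] Q1=[P1,P2,P3] Q2=[]
t=12-13: P4@Q0 runs 1, rem=0, completes. Q0=[] Q1=[P1,P2,P3] Q2=[]
t=13-19: P1@Q1 runs 6, rem=5, quantum used, demote→Q2. Q0=[] Q1=[P2,P3] Q2=[P1]
t=19-25: P2@Q1 runs 6, rem=4, quantum used, demote→Q2. Q0=[] Q1=[P3] Q2=[P1,P2]
t=25-31: P3@Q1 runs 6, rem=5, quantum used, demote→Q2. Q0=[] Q1=[] Q2=[P1,P2,P3]
t=31-36: P1@Q2 runs 5, rem=0, completes. Q0=[] Q1=[] Q2=[P2,P3]
t=36-40: P2@Q2 runs 4, rem=0, completes. Q0=[] Q1=[] Q2=[P3]
t=40-45: P3@Q2 runs 5, rem=0, completes. Q0=[] Q1=[] Q2=[]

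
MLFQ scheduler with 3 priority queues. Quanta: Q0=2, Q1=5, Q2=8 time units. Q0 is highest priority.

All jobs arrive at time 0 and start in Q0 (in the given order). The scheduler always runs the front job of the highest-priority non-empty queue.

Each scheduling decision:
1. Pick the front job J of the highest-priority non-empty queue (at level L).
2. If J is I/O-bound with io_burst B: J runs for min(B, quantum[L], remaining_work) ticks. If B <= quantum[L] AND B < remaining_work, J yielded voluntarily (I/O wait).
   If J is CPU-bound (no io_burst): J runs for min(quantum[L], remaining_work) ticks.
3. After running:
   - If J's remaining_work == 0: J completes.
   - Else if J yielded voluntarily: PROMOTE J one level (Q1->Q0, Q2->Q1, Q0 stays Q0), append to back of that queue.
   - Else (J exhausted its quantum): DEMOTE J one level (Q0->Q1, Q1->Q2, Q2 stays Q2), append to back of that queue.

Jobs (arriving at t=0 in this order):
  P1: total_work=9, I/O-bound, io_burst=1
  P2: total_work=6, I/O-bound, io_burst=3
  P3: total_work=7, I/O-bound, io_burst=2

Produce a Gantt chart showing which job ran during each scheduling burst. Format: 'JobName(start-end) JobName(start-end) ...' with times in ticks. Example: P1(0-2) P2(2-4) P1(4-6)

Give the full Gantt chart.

t=0-1: P1@Q0 runs 1, rem=8, I/O yield, promote→Q0. Q0=[P2,P3,P1] Q1=[] Q2=[]
t=1-3: P2@Q0 runs 2, rem=4, quantum used, demote→Q1. Q0=[P3,P1] Q1=[P2] Q2=[]
t=3-5: P3@Q0 runs 2, rem=5, I/O yield, promote→Q0. Q0=[P1,P3] Q1=[P2] Q2=[]
t=5-6: P1@Q0 runs 1, rem=7, I/O yield, promote→Q0. Q0=[P3,P1] Q1=[P2] Q2=[]
t=6-8: P3@Q0 runs 2, rem=3, I/O yield, promote→Q0. Q0=[P1,P3] Q1=[P2] Q2=[]
t=8-9: P1@Q0 runs 1, rem=6, I/O yield, promote→Q0. Q0=[P3,P1] Q1=[P2] Q2=[]
t=9-11: P3@Q0 runs 2, rem=1, I/O yield, promote→Q0. Q0=[P1,P3] Q1=[P2] Q2=[]
t=11-12: P1@Q0 runs 1, rem=5, I/O yield, promote→Q0. Q0=[P3,P1] Q1=[P2] Q2=[]
t=12-13: P3@Q0 runs 1, rem=0, completes. Q0=[P1] Q1=[P2] Q2=[]
t=13-14: P1@Q0 runs 1, rem=4, I/O yield, promote→Q0. Q0=[P1] Q1=[P2] Q2=[]
t=14-15: P1@Q0 runs 1, rem=3, I/O yield, promote→Q0. Q0=[P1] Q1=[P2] Q2=[]
t=15-16: P1@Q0 runs 1, rem=2, I/O yield, promote→Q0. Q0=[P1] Q1=[P2] Q2=[]
t=16-17: P1@Q0 runs 1, rem=1, I/O yield, promote→Q0. Q0=[P1] Q1=[P2] Q2=[]
t=17-18: P1@Q0 runs 1, rem=0, completes. Q0=[] Q1=[P2] Q2=[]
t=18-21: P2@Q1 runs 3, rem=1, I/O yield, promote→Q0. Q0=[P2] Q1=[] Q2=[]
t=21-22: P2@Q0 runs 1, rem=0, completes. Q0=[] Q1=[] Q2=[]

Answer: P1(0-1) P2(1-3) P3(3-5) P1(5-6) P3(6-8) P1(8-9) P3(9-11) P1(11-12) P3(12-13) P1(13-14) P1(14-15) P1(15-16) P1(16-17) P1(17-18) P2(18-21) P2(21-22)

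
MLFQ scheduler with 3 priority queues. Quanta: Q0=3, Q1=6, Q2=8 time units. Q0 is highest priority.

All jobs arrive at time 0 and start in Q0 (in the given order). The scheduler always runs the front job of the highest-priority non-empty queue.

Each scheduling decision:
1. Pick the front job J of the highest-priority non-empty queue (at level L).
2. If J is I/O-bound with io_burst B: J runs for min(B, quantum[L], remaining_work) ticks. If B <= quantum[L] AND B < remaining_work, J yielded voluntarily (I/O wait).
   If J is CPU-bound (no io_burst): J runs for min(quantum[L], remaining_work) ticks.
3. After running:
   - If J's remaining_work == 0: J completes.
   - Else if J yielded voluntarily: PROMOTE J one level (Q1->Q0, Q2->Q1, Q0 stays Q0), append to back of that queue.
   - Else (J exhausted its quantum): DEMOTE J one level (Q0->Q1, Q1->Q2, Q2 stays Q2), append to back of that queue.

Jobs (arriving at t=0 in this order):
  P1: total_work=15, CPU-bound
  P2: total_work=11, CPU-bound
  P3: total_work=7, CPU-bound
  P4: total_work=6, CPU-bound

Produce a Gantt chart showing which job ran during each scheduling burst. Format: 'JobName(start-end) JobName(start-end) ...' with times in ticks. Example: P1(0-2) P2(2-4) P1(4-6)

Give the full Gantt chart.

Answer: P1(0-3) P2(3-6) P3(6-9) P4(9-12) P1(12-18) P2(18-24) P3(24-28) P4(28-31) P1(31-37) P2(37-39)

Derivation:
t=0-3: P1@Q0 runs 3, rem=12, quantum used, demote→Q1. Q0=[P2,P3,P4] Q1=[P1] Q2=[]
t=3-6: P2@Q0 runs 3, rem=8, quantum used, demote→Q1. Q0=[P3,P4] Q1=[P1,P2] Q2=[]
t=6-9: P3@Q0 runs 3, rem=4, quantum used, demote→Q1. Q0=[P4] Q1=[P1,P2,P3] Q2=[]
t=9-12: P4@Q0 runs 3, rem=3, quantum used, demote→Q1. Q0=[] Q1=[P1,P2,P3,P4] Q2=[]
t=12-18: P1@Q1 runs 6, rem=6, quantum used, demote→Q2. Q0=[] Q1=[P2,P3,P4] Q2=[P1]
t=18-24: P2@Q1 runs 6, rem=2, quantum used, demote→Q2. Q0=[] Q1=[P3,P4] Q2=[P1,P2]
t=24-28: P3@Q1 runs 4, rem=0, completes. Q0=[] Q1=[P4] Q2=[P1,P2]
t=28-31: P4@Q1 runs 3, rem=0, completes. Q0=[] Q1=[] Q2=[P1,P2]
t=31-37: P1@Q2 runs 6, rem=0, completes. Q0=[] Q1=[] Q2=[P2]
t=37-39: P2@Q2 runs 2, rem=0, completes. Q0=[] Q1=[] Q2=[]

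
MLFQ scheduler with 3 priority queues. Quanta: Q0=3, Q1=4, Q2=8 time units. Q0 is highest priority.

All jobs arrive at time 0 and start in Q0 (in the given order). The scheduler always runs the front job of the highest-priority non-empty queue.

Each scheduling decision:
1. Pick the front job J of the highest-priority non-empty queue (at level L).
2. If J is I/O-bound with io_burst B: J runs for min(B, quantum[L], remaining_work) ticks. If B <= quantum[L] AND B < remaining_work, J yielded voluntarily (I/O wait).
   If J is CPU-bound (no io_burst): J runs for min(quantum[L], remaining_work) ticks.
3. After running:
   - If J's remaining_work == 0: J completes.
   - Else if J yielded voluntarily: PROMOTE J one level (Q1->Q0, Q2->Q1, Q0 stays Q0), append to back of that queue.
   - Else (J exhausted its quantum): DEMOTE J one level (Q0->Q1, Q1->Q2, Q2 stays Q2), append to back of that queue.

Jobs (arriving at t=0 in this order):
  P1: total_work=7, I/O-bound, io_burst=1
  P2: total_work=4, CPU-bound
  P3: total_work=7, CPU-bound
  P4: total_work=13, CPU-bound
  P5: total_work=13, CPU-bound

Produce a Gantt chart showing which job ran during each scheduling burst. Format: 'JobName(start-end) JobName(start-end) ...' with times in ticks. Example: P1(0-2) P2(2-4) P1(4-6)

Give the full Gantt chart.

Answer: P1(0-1) P2(1-4) P3(4-7) P4(7-10) P5(10-13) P1(13-14) P1(14-15) P1(15-16) P1(16-17) P1(17-18) P1(18-19) P2(19-20) P3(20-24) P4(24-28) P5(28-32) P4(32-38) P5(38-44)

Derivation:
t=0-1: P1@Q0 runs 1, rem=6, I/O yield, promote→Q0. Q0=[P2,P3,P4,P5,P1] Q1=[] Q2=[]
t=1-4: P2@Q0 runs 3, rem=1, quantum used, demote→Q1. Q0=[P3,P4,P5,P1] Q1=[P2] Q2=[]
t=4-7: P3@Q0 runs 3, rem=4, quantum used, demote→Q1. Q0=[P4,P5,P1] Q1=[P2,P3] Q2=[]
t=7-10: P4@Q0 runs 3, rem=10, quantum used, demote→Q1. Q0=[P5,P1] Q1=[P2,P3,P4] Q2=[]
t=10-13: P5@Q0 runs 3, rem=10, quantum used, demote→Q1. Q0=[P1] Q1=[P2,P3,P4,P5] Q2=[]
t=13-14: P1@Q0 runs 1, rem=5, I/O yield, promote→Q0. Q0=[P1] Q1=[P2,P3,P4,P5] Q2=[]
t=14-15: P1@Q0 runs 1, rem=4, I/O yield, promote→Q0. Q0=[P1] Q1=[P2,P3,P4,P5] Q2=[]
t=15-16: P1@Q0 runs 1, rem=3, I/O yield, promote→Q0. Q0=[P1] Q1=[P2,P3,P4,P5] Q2=[]
t=16-17: P1@Q0 runs 1, rem=2, I/O yield, promote→Q0. Q0=[P1] Q1=[P2,P3,P4,P5] Q2=[]
t=17-18: P1@Q0 runs 1, rem=1, I/O yield, promote→Q0. Q0=[P1] Q1=[P2,P3,P4,P5] Q2=[]
t=18-19: P1@Q0 runs 1, rem=0, completes. Q0=[] Q1=[P2,P3,P4,P5] Q2=[]
t=19-20: P2@Q1 runs 1, rem=0, completes. Q0=[] Q1=[P3,P4,P5] Q2=[]
t=20-24: P3@Q1 runs 4, rem=0, completes. Q0=[] Q1=[P4,P5] Q2=[]
t=24-28: P4@Q1 runs 4, rem=6, quantum used, demote→Q2. Q0=[] Q1=[P5] Q2=[P4]
t=28-32: P5@Q1 runs 4, rem=6, quantum used, demote→Q2. Q0=[] Q1=[] Q2=[P4,P5]
t=32-38: P4@Q2 runs 6, rem=0, completes. Q0=[] Q1=[] Q2=[P5]
t=38-44: P5@Q2 runs 6, rem=0, completes. Q0=[] Q1=[] Q2=[]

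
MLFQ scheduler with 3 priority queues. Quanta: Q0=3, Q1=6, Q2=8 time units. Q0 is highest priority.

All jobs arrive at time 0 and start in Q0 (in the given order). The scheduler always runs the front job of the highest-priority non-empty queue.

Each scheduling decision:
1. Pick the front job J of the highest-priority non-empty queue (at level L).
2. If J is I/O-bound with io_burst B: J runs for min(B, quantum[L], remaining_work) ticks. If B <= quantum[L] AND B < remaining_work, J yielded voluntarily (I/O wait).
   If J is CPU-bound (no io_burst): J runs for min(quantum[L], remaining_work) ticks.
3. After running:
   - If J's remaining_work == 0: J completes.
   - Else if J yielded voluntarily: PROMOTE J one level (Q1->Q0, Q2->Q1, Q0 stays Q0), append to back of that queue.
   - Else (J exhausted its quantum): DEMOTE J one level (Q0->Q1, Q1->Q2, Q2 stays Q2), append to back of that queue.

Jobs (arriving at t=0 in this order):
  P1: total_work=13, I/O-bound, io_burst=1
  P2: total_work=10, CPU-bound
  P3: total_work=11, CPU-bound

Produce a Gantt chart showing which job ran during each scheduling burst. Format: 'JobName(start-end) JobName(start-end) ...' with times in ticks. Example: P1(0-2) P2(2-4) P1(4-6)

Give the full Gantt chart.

t=0-1: P1@Q0 runs 1, rem=12, I/O yield, promote→Q0. Q0=[P2,P3,P1] Q1=[] Q2=[]
t=1-4: P2@Q0 runs 3, rem=7, quantum used, demote→Q1. Q0=[P3,P1] Q1=[P2] Q2=[]
t=4-7: P3@Q0 runs 3, rem=8, quantum used, demote→Q1. Q0=[P1] Q1=[P2,P3] Q2=[]
t=7-8: P1@Q0 runs 1, rem=11, I/O yield, promote→Q0. Q0=[P1] Q1=[P2,P3] Q2=[]
t=8-9: P1@Q0 runs 1, rem=10, I/O yield, promote→Q0. Q0=[P1] Q1=[P2,P3] Q2=[]
t=9-10: P1@Q0 runs 1, rem=9, I/O yield, promote→Q0. Q0=[P1] Q1=[P2,P3] Q2=[]
t=10-11: P1@Q0 runs 1, rem=8, I/O yield, promote→Q0. Q0=[P1] Q1=[P2,P3] Q2=[]
t=11-12: P1@Q0 runs 1, rem=7, I/O yield, promote→Q0. Q0=[P1] Q1=[P2,P3] Q2=[]
t=12-13: P1@Q0 runs 1, rem=6, I/O yield, promote→Q0. Q0=[P1] Q1=[P2,P3] Q2=[]
t=13-14: P1@Q0 runs 1, rem=5, I/O yield, promote→Q0. Q0=[P1] Q1=[P2,P3] Q2=[]
t=14-15: P1@Q0 runs 1, rem=4, I/O yield, promote→Q0. Q0=[P1] Q1=[P2,P3] Q2=[]
t=15-16: P1@Q0 runs 1, rem=3, I/O yield, promote→Q0. Q0=[P1] Q1=[P2,P3] Q2=[]
t=16-17: P1@Q0 runs 1, rem=2, I/O yield, promote→Q0. Q0=[P1] Q1=[P2,P3] Q2=[]
t=17-18: P1@Q0 runs 1, rem=1, I/O yield, promote→Q0. Q0=[P1] Q1=[P2,P3] Q2=[]
t=18-19: P1@Q0 runs 1, rem=0, completes. Q0=[] Q1=[P2,P3] Q2=[]
t=19-25: P2@Q1 runs 6, rem=1, quantum used, demote→Q2. Q0=[] Q1=[P3] Q2=[P2]
t=25-31: P3@Q1 runs 6, rem=2, quantum used, demote→Q2. Q0=[] Q1=[] Q2=[P2,P3]
t=31-32: P2@Q2 runs 1, rem=0, completes. Q0=[] Q1=[] Q2=[P3]
t=32-34: P3@Q2 runs 2, rem=0, completes. Q0=[] Q1=[] Q2=[]

Answer: P1(0-1) P2(1-4) P3(4-7) P1(7-8) P1(8-9) P1(9-10) P1(10-11) P1(11-12) P1(12-13) P1(13-14) P1(14-15) P1(15-16) P1(16-17) P1(17-18) P1(18-19) P2(19-25) P3(25-31) P2(31-32) P3(32-34)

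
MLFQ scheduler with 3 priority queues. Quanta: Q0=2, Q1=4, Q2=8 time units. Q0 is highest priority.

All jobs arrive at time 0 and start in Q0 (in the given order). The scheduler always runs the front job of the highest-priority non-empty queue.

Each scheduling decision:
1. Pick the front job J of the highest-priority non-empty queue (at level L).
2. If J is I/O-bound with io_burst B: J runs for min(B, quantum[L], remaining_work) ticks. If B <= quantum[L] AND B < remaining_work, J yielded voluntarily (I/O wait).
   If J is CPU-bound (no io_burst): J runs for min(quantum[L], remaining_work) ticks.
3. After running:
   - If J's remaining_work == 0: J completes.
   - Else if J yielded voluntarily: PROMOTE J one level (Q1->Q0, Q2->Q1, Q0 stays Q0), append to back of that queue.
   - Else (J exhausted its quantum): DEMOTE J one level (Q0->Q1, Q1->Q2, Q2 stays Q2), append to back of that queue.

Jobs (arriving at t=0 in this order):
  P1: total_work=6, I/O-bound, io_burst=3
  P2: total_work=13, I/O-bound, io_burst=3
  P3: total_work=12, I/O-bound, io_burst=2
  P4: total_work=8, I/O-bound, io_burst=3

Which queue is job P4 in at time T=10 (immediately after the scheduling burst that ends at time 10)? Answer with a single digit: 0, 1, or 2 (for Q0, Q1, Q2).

t=0-2: P1@Q0 runs 2, rem=4, quantum used, demote→Q1. Q0=[P2,P3,P4] Q1=[P1] Q2=[]
t=2-4: P2@Q0 runs 2, rem=11, quantum used, demote→Q1. Q0=[P3,P4] Q1=[P1,P2] Q2=[]
t=4-6: P3@Q0 runs 2, rem=10, I/O yield, promote→Q0. Q0=[P4,P3] Q1=[P1,P2] Q2=[]
t=6-8: P4@Q0 runs 2, rem=6, quantum used, demote→Q1. Q0=[P3] Q1=[P1,P2,P4] Q2=[]
t=8-10: P3@Q0 runs 2, rem=8, I/O yield, promote→Q0. Q0=[P3] Q1=[P1,P2,P4] Q2=[]
t=10-12: P3@Q0 runs 2, rem=6, I/O yield, promote→Q0. Q0=[P3] Q1=[P1,P2,P4] Q2=[]
t=12-14: P3@Q0 runs 2, rem=4, I/O yield, promote→Q0. Q0=[P3] Q1=[P1,P2,P4] Q2=[]
t=14-16: P3@Q0 runs 2, rem=2, I/O yield, promote→Q0. Q0=[P3] Q1=[P1,P2,P4] Q2=[]
t=16-18: P3@Q0 runs 2, rem=0, completes. Q0=[] Q1=[P1,P2,P4] Q2=[]
t=18-21: P1@Q1 runs 3, rem=1, I/O yield, promote→Q0. Q0=[P1] Q1=[P2,P4] Q2=[]
t=21-22: P1@Q0 runs 1, rem=0, completes. Q0=[] Q1=[P2,P4] Q2=[]
t=22-25: P2@Q1 runs 3, rem=8, I/O yield, promote→Q0. Q0=[P2] Q1=[P4] Q2=[]
t=25-27: P2@Q0 runs 2, rem=6, quantum used, demote→Q1. Q0=[] Q1=[P4,P2] Q2=[]
t=27-30: P4@Q1 runs 3, rem=3, I/O yield, promote→Q0. Q0=[P4] Q1=[P2] Q2=[]
t=30-32: P4@Q0 runs 2, rem=1, quantum used, demote→Q1. Q0=[] Q1=[P2,P4] Q2=[]
t=32-35: P2@Q1 runs 3, rem=3, I/O yield, promote→Q0. Q0=[P2] Q1=[P4] Q2=[]
t=35-37: P2@Q0 runs 2, rem=1, quantum used, demote→Q1. Q0=[] Q1=[P4,P2] Q2=[]
t=37-38: P4@Q1 runs 1, rem=0, completes. Q0=[] Q1=[P2] Q2=[]
t=38-39: P2@Q1 runs 1, rem=0, completes. Q0=[] Q1=[] Q2=[]

Answer: 1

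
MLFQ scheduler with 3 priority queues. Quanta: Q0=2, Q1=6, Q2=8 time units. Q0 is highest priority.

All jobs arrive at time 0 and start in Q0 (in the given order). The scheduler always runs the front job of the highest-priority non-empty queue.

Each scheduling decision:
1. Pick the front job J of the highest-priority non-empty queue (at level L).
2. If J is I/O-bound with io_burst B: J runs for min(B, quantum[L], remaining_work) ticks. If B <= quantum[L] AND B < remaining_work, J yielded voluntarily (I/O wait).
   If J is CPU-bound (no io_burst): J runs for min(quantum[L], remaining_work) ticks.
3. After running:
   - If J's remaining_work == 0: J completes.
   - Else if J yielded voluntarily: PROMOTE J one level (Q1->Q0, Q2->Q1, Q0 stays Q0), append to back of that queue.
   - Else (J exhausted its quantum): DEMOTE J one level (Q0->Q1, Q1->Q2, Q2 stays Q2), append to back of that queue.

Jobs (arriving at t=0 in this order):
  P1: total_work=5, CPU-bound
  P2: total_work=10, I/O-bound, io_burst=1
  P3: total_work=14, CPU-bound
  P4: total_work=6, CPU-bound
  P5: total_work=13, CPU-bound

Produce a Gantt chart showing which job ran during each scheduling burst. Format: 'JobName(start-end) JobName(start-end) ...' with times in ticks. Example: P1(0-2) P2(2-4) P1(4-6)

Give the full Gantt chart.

Answer: P1(0-2) P2(2-3) P3(3-5) P4(5-7) P5(7-9) P2(9-10) P2(10-11) P2(11-12) P2(12-13) P2(13-14) P2(14-15) P2(15-16) P2(16-17) P2(17-18) P1(18-21) P3(21-27) P4(27-31) P5(31-37) P3(37-43) P5(43-48)

Derivation:
t=0-2: P1@Q0 runs 2, rem=3, quantum used, demote→Q1. Q0=[P2,P3,P4,P5] Q1=[P1] Q2=[]
t=2-3: P2@Q0 runs 1, rem=9, I/O yield, promote→Q0. Q0=[P3,P4,P5,P2] Q1=[P1] Q2=[]
t=3-5: P3@Q0 runs 2, rem=12, quantum used, demote→Q1. Q0=[P4,P5,P2] Q1=[P1,P3] Q2=[]
t=5-7: P4@Q0 runs 2, rem=4, quantum used, demote→Q1. Q0=[P5,P2] Q1=[P1,P3,P4] Q2=[]
t=7-9: P5@Q0 runs 2, rem=11, quantum used, demote→Q1. Q0=[P2] Q1=[P1,P3,P4,P5] Q2=[]
t=9-10: P2@Q0 runs 1, rem=8, I/O yield, promote→Q0. Q0=[P2] Q1=[P1,P3,P4,P5] Q2=[]
t=10-11: P2@Q0 runs 1, rem=7, I/O yield, promote→Q0. Q0=[P2] Q1=[P1,P3,P4,P5] Q2=[]
t=11-12: P2@Q0 runs 1, rem=6, I/O yield, promote→Q0. Q0=[P2] Q1=[P1,P3,P4,P5] Q2=[]
t=12-13: P2@Q0 runs 1, rem=5, I/O yield, promote→Q0. Q0=[P2] Q1=[P1,P3,P4,P5] Q2=[]
t=13-14: P2@Q0 runs 1, rem=4, I/O yield, promote→Q0. Q0=[P2] Q1=[P1,P3,P4,P5] Q2=[]
t=14-15: P2@Q0 runs 1, rem=3, I/O yield, promote→Q0. Q0=[P2] Q1=[P1,P3,P4,P5] Q2=[]
t=15-16: P2@Q0 runs 1, rem=2, I/O yield, promote→Q0. Q0=[P2] Q1=[P1,P3,P4,P5] Q2=[]
t=16-17: P2@Q0 runs 1, rem=1, I/O yield, promote→Q0. Q0=[P2] Q1=[P1,P3,P4,P5] Q2=[]
t=17-18: P2@Q0 runs 1, rem=0, completes. Q0=[] Q1=[P1,P3,P4,P5] Q2=[]
t=18-21: P1@Q1 runs 3, rem=0, completes. Q0=[] Q1=[P3,P4,P5] Q2=[]
t=21-27: P3@Q1 runs 6, rem=6, quantum used, demote→Q2. Q0=[] Q1=[P4,P5] Q2=[P3]
t=27-31: P4@Q1 runs 4, rem=0, completes. Q0=[] Q1=[P5] Q2=[P3]
t=31-37: P5@Q1 runs 6, rem=5, quantum used, demote→Q2. Q0=[] Q1=[] Q2=[P3,P5]
t=37-43: P3@Q2 runs 6, rem=0, completes. Q0=[] Q1=[] Q2=[P5]
t=43-48: P5@Q2 runs 5, rem=0, completes. Q0=[] Q1=[] Q2=[]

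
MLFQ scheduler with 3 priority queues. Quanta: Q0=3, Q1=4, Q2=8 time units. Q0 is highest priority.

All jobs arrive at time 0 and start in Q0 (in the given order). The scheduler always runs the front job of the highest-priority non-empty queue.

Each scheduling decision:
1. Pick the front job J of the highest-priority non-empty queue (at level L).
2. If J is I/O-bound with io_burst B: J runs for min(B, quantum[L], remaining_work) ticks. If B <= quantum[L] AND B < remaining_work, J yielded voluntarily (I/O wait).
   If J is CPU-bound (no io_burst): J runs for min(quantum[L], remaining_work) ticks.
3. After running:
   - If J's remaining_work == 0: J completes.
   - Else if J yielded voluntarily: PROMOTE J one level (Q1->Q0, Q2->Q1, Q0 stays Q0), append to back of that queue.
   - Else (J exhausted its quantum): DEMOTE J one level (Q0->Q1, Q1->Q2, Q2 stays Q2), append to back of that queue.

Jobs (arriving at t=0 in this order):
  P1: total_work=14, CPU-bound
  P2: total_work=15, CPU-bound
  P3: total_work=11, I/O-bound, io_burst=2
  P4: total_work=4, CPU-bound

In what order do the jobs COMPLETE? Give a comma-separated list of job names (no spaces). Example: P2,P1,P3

t=0-3: P1@Q0 runs 3, rem=11, quantum used, demote→Q1. Q0=[P2,P3,P4] Q1=[P1] Q2=[]
t=3-6: P2@Q0 runs 3, rem=12, quantum used, demote→Q1. Q0=[P3,P4] Q1=[P1,P2] Q2=[]
t=6-8: P3@Q0 runs 2, rem=9, I/O yield, promote→Q0. Q0=[P4,P3] Q1=[P1,P2] Q2=[]
t=8-11: P4@Q0 runs 3, rem=1, quantum used, demote→Q1. Q0=[P3] Q1=[P1,P2,P4] Q2=[]
t=11-13: P3@Q0 runs 2, rem=7, I/O yield, promote→Q0. Q0=[P3] Q1=[P1,P2,P4] Q2=[]
t=13-15: P3@Q0 runs 2, rem=5, I/O yield, promote→Q0. Q0=[P3] Q1=[P1,P2,P4] Q2=[]
t=15-17: P3@Q0 runs 2, rem=3, I/O yield, promote→Q0. Q0=[P3] Q1=[P1,P2,P4] Q2=[]
t=17-19: P3@Q0 runs 2, rem=1, I/O yield, promote→Q0. Q0=[P3] Q1=[P1,P2,P4] Q2=[]
t=19-20: P3@Q0 runs 1, rem=0, completes. Q0=[] Q1=[P1,P2,P4] Q2=[]
t=20-24: P1@Q1 runs 4, rem=7, quantum used, demote→Q2. Q0=[] Q1=[P2,P4] Q2=[P1]
t=24-28: P2@Q1 runs 4, rem=8, quantum used, demote→Q2. Q0=[] Q1=[P4] Q2=[P1,P2]
t=28-29: P4@Q1 runs 1, rem=0, completes. Q0=[] Q1=[] Q2=[P1,P2]
t=29-36: P1@Q2 runs 7, rem=0, completes. Q0=[] Q1=[] Q2=[P2]
t=36-44: P2@Q2 runs 8, rem=0, completes. Q0=[] Q1=[] Q2=[]

Answer: P3,P4,P1,P2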